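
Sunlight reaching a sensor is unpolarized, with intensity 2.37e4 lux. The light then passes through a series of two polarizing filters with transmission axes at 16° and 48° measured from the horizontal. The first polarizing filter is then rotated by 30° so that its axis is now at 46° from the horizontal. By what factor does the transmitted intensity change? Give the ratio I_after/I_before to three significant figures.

Before rotation:
Unpolarized light through the first polarizer → I₁ = ½ I₀, now polarized at 16°.
I₂ = I₁ cos²(48° − 16°) = 0.5 I₀ · cos²(32°) = 0.3596 I₀.
After rotation:
Unpolarized light through the first polarizer → I₁ = ½ I₀, now polarized at 46°.
I₂ = I₁ cos²(48° − 46°) = 0.5 I₀ · cos²(2°) = 0.4994 I₀.
Ratio = 0.4994 / 0.3596 = 1.389.

I_new/I_old ≈ 1.39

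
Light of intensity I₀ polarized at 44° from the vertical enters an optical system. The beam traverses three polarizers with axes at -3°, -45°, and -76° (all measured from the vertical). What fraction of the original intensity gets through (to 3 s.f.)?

I₁ = I₀ cos²(-3° − 44°) = I₀ cos²(47°) = 0.4651 I₀.
I₂ = I₁ cos²(-45° + 3°) = 0.4651 I₀ · cos²(42°) = 0.2569 I₀.
I₃ = I₂ cos²(-76° + 45°) = 0.2569 I₀ · cos²(31°) = 0.1887 I₀.
Transmitted fraction = 0.1887.

≈ 0.189 I₀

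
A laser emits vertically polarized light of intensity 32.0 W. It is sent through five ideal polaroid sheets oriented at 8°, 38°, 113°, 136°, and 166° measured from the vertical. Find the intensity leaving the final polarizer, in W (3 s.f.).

I ≈ 1.00 W

I₁ = 32.0 W · cos²(8°) = 31.38 W.
I₂ = I₁ · cos²(30°) = 31.38 · 0.75 = 23.54 W.
I₃ = I₂ · cos²(75°) = 23.54 · 0.06699 = 1.577 W.
I₄ = I₃ · cos²(23°) = 1.577 · 0.8473 = 1.336 W.
I₅ = I₄ · cos²(30°) = 1.336 · 0.75 = 1.002 W.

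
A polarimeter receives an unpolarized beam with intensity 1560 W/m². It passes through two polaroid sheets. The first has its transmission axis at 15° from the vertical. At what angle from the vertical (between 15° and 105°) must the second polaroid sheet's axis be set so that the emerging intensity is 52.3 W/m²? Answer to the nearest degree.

θ ≈ 90°

Unpolarized light through the first polarizer → I₁ = ½ I₀, now polarized at 15°.
Target fraction: 52.3 / 1560 W/m² = 0.03353 of I₀.
Need I₂/I₀ = 0.03353, so cos²(θ − 15°) = 0.03353 / 0.5 = 0.06705.
θ − 15° = arccos(√0.06705) = 75.0°, giving θ ≈ 15 + 75.0 = 90.0°.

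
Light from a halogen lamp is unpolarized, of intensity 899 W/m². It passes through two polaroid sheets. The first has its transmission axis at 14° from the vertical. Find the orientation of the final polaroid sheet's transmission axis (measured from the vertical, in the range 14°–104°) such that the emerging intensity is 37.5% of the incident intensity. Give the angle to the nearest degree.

θ ≈ 44°

Unpolarized light through the first polarizer → I₁ = ½ I₀, now polarized at 14°.
Need I₂/I₀ = 0.375, so cos²(θ − 14°) = 0.375 / 0.5 = 0.75.
θ − 14° = arccos(√0.75) = 30.0°, giving θ ≈ 14 + 30.0 = 44.0°.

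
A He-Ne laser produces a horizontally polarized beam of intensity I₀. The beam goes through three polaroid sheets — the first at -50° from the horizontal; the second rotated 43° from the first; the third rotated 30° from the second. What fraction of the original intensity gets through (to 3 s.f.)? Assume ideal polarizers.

I₁ = I₀ cos²(-50° − 0°) = I₀ cos²(50°) = 0.4132 I₀.
I₂ = I₁ cos²(43°) = 0.4132 · 0.5349 I₀ = 0.221 I₀.
I₃ = I₂ cos²(30°) = 0.221 · 0.75 I₀ = 0.1657 I₀.
Transmitted fraction = 0.1657.

≈ 0.166 I₀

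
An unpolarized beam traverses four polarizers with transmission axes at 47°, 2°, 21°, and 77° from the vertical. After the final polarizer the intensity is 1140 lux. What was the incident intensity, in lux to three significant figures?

Unpolarized light through the first polarizer → I₁ = ½ I₀, now polarized at 47°.
I₂ = I₁ cos²(2° − 47°) = 0.5 I₀ · cos²(45°) = 0.25 I₀.
I₃ = I₂ cos²(21° − 2°) = 0.25 I₀ · cos²(19°) = 0.2235 I₀.
I₄ = I₃ cos²(77° − 21°) = 0.2235 I₀ · cos²(56°) = 0.06989 I₀.
So 1140 lux = 0.06989 I₀, giving I₀ = 1140/0.06989 = 1.631e+04 lux.

I₀ ≈ 1.63e4 lux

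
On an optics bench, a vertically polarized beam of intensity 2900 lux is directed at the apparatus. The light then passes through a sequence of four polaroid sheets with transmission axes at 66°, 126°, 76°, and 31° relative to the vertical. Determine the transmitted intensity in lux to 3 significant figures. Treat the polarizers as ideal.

I ≈ 24.8 lux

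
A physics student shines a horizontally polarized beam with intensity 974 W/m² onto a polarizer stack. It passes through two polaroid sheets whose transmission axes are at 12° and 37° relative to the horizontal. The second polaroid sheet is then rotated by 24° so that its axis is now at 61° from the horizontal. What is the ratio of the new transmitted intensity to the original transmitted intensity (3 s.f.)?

I_new/I_old ≈ 0.524

Before rotation:
By Malus's law, I₁ = I₀ cos²(12° − 0°) = I₀ cos²(12°) = 0.9568 I₀.
I₂ = I₁ cos²(37° − 12°) = 0.9568 I₀ · cos²(25°) = 0.7859 I₀.
After rotation:
I₁ = I₀ cos²(12° − 0°) = I₀ cos²(12°) = 0.9568 I₀.
I₂ = I₁ cos²(61° − 12°) = 0.9568 I₀ · cos²(49°) = 0.4118 I₀.
Ratio = 0.4118 / 0.7859 = 0.524.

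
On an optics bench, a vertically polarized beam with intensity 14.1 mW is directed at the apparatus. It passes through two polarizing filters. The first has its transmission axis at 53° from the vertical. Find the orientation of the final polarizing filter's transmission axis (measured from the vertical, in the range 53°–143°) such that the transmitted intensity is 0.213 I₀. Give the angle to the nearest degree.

θ ≈ 93°

I₁ = I₀ cos²(53° − 0°) = I₀ cos²(53°) = 0.3622 I₀.
Need I₂/I₀ = 0.213, so cos²(θ − 53°) = 0.213 / 0.3622 = 0.5881.
θ − 53° = arccos(√0.5881) = 39.9°, giving θ ≈ 53 + 39.9 = 92.9°.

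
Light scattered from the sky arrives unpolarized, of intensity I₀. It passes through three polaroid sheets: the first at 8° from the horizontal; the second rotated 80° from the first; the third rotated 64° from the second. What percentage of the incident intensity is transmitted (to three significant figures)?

≈ 0.290%

Unpolarized light through the first polarizer → I₁ = ½ I₀, now polarized at 8°.
I₂ = I₁ cos²(80°) = 0.5 · 0.03015 I₀ = 0.01508 I₀.
I₃ = I₂ cos²(64°) = 0.01508 · 0.1922 I₀ = 0.002897 I₀.
That is 0.2897% of the incident intensity.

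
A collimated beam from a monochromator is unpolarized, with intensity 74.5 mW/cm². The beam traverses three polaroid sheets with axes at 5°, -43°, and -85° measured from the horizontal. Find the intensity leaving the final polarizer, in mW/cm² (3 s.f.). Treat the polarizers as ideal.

I ≈ 9.21 mW/cm²

Unpolarized light through the first polarizer → I₁ = 74.5 mW/cm²/2 = 37.25 mW/cm², polarized at 5°.
I₂ = I₁ · cos²(48°) = 37.25 · 0.4477 = 16.68 mW/cm².
I₃ = I₂ · cos²(42°) = 16.68 · 0.5523 = 9.211 mW/cm².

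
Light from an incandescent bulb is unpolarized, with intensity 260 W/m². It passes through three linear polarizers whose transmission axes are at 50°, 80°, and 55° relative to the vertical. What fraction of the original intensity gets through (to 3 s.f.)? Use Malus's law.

Unpolarized light through the first polarizer → I₁ = 260 W/m²/2 = 130 W/m², polarized at 50°.
I₂ = I₁ · cos²(30°) = 130 · 0.75 = 97.5 W/m².
I₃ = I₂ · cos²(25°) = 97.5 · 0.8214 = 80.09 W/m².
Transmitted fraction = 0.308.

I/I₀ ≈ 0.308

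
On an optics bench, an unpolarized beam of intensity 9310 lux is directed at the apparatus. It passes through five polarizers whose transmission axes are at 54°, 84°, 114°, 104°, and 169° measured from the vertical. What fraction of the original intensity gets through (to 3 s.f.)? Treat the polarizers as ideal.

Unpolarized light through the first polarizer → I₁ = 9310 lux/2 = 4655 lux, polarized at 54°.
I₂ = I₁ · cos²(30°) = 4655 · 0.75 = 3491 lux.
I₃ = I₂ · cos²(30°) = 3491 · 0.75 = 2618 lux.
I₄ = I₃ · cos²(10°) = 2618 · 0.9698 = 2539 lux.
I₅ = I₄ · cos²(65°) = 2539 · 0.1786 = 453.6 lux.
Transmitted fraction = 0.04872.

I/I₀ ≈ 0.0487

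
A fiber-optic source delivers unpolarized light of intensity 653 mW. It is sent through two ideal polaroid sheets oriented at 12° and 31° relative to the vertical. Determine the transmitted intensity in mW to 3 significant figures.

Unpolarized light through the first polarizer → I₁ = 653 mW/2 = 326.5 mW, polarized at 12°.
I₂ = I₁ · cos²(19°) = 326.5 · 0.894 = 291.9 mW.

I ≈ 292 mW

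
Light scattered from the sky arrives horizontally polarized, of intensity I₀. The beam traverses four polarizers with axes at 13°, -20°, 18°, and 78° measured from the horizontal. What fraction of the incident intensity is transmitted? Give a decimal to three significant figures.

≈ 0.104 I₀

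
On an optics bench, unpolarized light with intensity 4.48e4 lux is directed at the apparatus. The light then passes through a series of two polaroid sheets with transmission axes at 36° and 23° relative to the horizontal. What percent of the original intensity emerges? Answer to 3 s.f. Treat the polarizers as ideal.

Unpolarized light through the first polarizer → I₁ = 4.48e4 lux/2 = 2.24e+04 lux, polarized at 36°.
I₂ = I₁ · cos²(13°) = 2.24e+04 · 0.9494 = 2.127e+04 lux.
That is 47.47% of the incident intensity.

≈ 47.5%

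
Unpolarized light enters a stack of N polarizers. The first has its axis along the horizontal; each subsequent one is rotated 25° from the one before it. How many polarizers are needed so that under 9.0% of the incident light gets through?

First polarizer halves the unpolarized light: factor 1/2.
Each further stage multiplies by cos²(25°) = 0.8214.
After N polarizers: T = 0.5·0.8214^(N−1). Require T < 0.090 ⇒ N−1 > ln(0.090/0.5)/ln(0.8214) = 8.72, so N−1 ≥ 9 and N = 10.
Check: N=10 gives T = 0.0851 < 0.090; N=9 gives T = 0.1036.

N = 10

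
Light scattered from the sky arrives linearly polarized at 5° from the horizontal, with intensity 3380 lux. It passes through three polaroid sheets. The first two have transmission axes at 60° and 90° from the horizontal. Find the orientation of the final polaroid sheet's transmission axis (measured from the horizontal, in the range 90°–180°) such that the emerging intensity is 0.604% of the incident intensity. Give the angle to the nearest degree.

I₁ = I₀ cos²(60° − 5°) = I₀ cos²(55°) = 0.329 I₀.
I₂ = I₁ cos²(90° − 60°) = 0.329 I₀ · cos²(30°) = 0.2467 I₀.
Need I₃/I₀ = 0.00604, so cos²(θ − 90°) = 0.00604 / 0.2467 = 0.02448.
θ − 90° = arccos(√0.02448) = 81.0°, giving θ ≈ 90 + 81.0 = 171.0°.

θ ≈ 171°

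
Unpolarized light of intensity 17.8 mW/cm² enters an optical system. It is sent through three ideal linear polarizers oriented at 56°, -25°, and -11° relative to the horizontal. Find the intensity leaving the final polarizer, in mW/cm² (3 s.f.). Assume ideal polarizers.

Unpolarized light through the first polarizer → I₁ = 17.8 mW/cm²/2 = 8.9 mW/cm², polarized at 56°.
I₂ = I₁ · cos²(81°) = 8.9 · 0.02447 = 0.2178 mW/cm².
I₃ = I₂ · cos²(14°) = 0.2178 · 0.9415 = 0.2051 mW/cm².

I ≈ 0.205 mW/cm²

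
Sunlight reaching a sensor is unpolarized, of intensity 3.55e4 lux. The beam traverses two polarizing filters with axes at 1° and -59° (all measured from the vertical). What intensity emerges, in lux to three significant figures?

I ≈ 4440 lux

Unpolarized light through the first polarizer → I₁ = 3.55e4 lux/2 = 1.775e+04 lux, polarized at 1°.
I₂ = I₁ · cos²(60°) = 1.775e+04 · 0.25 = 4438 lux.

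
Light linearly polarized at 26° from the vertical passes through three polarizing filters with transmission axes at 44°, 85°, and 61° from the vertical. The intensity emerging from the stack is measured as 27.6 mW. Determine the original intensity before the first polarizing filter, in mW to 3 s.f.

I₀ ≈ 64.2 mW

I₁ = I₀ cos²(44° − 26°) = I₀ cos²(18°) = 0.9045 I₀.
I₂ = I₁ cos²(85° − 44°) = 0.9045 I₀ · cos²(41°) = 0.5152 I₀.
I₃ = I₂ cos²(61° − 85°) = 0.5152 I₀ · cos²(24°) = 0.43 I₀.
So 27.6 mW = 0.43 I₀, giving I₀ = 27.6/0.43 = 64.19 mW.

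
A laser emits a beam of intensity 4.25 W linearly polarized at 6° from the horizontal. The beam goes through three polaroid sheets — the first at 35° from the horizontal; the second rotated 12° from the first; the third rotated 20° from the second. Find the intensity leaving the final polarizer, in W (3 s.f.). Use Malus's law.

I ≈ 2.75 W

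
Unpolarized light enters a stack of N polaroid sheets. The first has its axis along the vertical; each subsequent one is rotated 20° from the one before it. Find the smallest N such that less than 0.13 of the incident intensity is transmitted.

First polarizer halves the unpolarized light: factor 1/2.
Each further stage multiplies by cos²(20°) = 0.883.
After N polarizers: T = 0.5·0.883^(N−1). Require T < 0.13 ⇒ N−1 > ln(0.13/0.5)/ln(0.883) = 10.83, so N−1 ≥ 11 and N = 12.
Check: N=12 gives T = 0.1273 < 0.13; N=11 gives T = 0.1441.

N = 12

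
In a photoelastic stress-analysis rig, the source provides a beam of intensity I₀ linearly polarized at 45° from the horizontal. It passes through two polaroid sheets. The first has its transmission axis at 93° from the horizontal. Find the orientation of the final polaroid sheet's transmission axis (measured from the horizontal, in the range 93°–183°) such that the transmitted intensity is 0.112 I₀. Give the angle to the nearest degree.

θ ≈ 153°

I₁ = I₀ cos²(93° − 45°) = I₀ cos²(48°) = 0.4477 I₀.
Need I₂/I₀ = 0.112, so cos²(θ − 93°) = 0.112 / 0.4477 = 0.2501.
θ − 93° = arccos(√0.2501) = 60.0°, giving θ ≈ 93 + 60.0 = 153.0°.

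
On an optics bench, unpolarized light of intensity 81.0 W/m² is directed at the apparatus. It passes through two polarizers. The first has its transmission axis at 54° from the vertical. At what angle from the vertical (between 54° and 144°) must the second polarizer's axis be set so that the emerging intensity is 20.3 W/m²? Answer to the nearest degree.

θ ≈ 99°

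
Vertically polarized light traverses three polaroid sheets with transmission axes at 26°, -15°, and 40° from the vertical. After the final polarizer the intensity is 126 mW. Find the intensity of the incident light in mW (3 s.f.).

I₁ = I₀ cos²(26° − 0°) = I₀ cos²(26°) = 0.8078 I₀.
I₂ = I₁ cos²(-15° − 26°) = 0.8078 I₀ · cos²(41°) = 0.4601 I₀.
I₃ = I₂ cos²(40° + 15°) = 0.4601 I₀ · cos²(55°) = 0.1514 I₀.
So 126 mW = 0.1514 I₀, giving I₀ = 126/0.1514 = 832.4 mW.

I₀ ≈ 832 mW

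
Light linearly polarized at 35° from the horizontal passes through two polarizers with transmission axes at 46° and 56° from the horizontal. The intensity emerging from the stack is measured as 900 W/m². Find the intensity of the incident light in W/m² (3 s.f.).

I₀ ≈ 963 W/m²

I₁ = I₀ cos²(46° − 35°) = I₀ cos²(11°) = 0.9636 I₀.
I₂ = I₁ cos²(56° − 46°) = 0.9636 I₀ · cos²(10°) = 0.9345 I₀.
So 900 W/m² = 0.9345 I₀, giving I₀ = 900/0.9345 = 963 W/m².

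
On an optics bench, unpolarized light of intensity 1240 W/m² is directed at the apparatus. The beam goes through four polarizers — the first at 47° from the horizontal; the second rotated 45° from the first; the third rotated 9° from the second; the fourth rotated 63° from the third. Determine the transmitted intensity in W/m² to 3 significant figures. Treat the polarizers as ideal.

I ≈ 62.3 W/m²

Unpolarized light through the first polarizer → I₁ = 1240 W/m²/2 = 620 W/m², polarized at 47°.
I₂ = I₁ · cos²(45°) = 620 · 0.5 = 310 W/m².
I₃ = I₂ · cos²(9°) = 310 · 0.9755 = 302.4 W/m².
I₄ = I₃ · cos²(63°) = 302.4 · 0.2061 = 62.33 W/m².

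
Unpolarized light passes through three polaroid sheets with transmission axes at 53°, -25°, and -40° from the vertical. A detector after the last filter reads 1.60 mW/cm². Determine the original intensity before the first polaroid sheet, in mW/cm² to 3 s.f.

Unpolarized light through the first polarizer → I₁ = ½ I₀, now polarized at 53°.
I₂ = I₁ cos²(-25° − 53°) = 0.5 I₀ · cos²(78°) = 0.02161 I₀.
I₃ = I₂ cos²(-40° + 25°) = 0.02161 I₀ · cos²(15°) = 0.02017 I₀.
So 1.60 mW/cm² = 0.02017 I₀, giving I₀ = 1.60/0.02017 = 79.34 mW/cm².

I₀ ≈ 79.3 mW/cm²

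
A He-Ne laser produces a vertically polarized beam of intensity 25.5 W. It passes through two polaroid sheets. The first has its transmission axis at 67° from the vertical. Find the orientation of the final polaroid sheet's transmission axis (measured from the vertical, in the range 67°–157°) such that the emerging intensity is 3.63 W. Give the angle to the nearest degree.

I₁ = I₀ cos²(67° − 0°) = I₀ cos²(67°) = 0.1527 I₀.
Target fraction: 3.63 / 25.5 W = 0.1424 of I₀.
Need I₂/I₀ = 0.1424, so cos²(θ − 67°) = 0.1424 / 0.1527 = 0.9324.
θ − 67° = arccos(√0.9324) = 15.1°, giving θ ≈ 67 + 15.1 = 82.1°.

θ ≈ 82°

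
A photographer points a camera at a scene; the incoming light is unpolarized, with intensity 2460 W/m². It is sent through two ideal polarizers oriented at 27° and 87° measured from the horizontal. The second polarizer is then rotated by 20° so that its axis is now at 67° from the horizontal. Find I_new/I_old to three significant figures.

I_new/I_old ≈ 2.35

Before rotation:
Unpolarized light through the first polarizer → I₁ = ½ I₀, now polarized at 27°.
I₂ = I₁ cos²(87° − 27°) = 0.5 I₀ · cos²(60°) = 0.125 I₀.
After rotation:
Unpolarized light through the first polarizer → I₁ = ½ I₀, now polarized at 27°.
I₂ = I₁ cos²(67° − 27°) = 0.5 I₀ · cos²(40°) = 0.2934 I₀.
Ratio = 0.2934 / 0.125 = 2.347.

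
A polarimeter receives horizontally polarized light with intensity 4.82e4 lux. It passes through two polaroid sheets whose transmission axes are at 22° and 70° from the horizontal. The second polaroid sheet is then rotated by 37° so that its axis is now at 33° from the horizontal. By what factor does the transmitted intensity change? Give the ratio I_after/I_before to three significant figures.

I_new/I_old ≈ 2.15

Before rotation:
By Malus's law, I₁ = I₀ cos²(22° − 0°) = I₀ cos²(22°) = 0.8597 I₀.
I₂ = I₁ cos²(70° − 22°) = 0.8597 I₀ · cos²(48°) = 0.3849 I₀.
After rotation:
I₁ = I₀ cos²(22° − 0°) = I₀ cos²(22°) = 0.8597 I₀.
I₂ = I₁ cos²(33° − 22°) = 0.8597 I₀ · cos²(11°) = 0.8284 I₀.
Ratio = 0.8284 / 0.3849 = 2.152.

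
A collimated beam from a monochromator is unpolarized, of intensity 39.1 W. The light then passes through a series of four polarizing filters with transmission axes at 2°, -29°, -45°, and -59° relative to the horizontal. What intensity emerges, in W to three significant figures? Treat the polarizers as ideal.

I ≈ 12.5 W

Unpolarized light through the first polarizer → I₁ = 39.1 W/2 = 19.55 W, polarized at 2°.
I₂ = I₁ · cos²(31°) = 19.55 · 0.7347 = 14.36 W.
I₃ = I₂ · cos²(16°) = 14.36 · 0.924 = 13.27 W.
I₄ = I₃ · cos²(14°) = 13.27 · 0.9415 = 12.5 W.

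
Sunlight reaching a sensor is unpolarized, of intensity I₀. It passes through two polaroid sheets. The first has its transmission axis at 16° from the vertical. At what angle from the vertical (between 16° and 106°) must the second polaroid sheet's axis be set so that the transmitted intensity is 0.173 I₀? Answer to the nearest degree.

θ ≈ 70°

Unpolarized light through the first polarizer → I₁ = ½ I₀, now polarized at 16°.
Need I₂/I₀ = 0.173, so cos²(θ − 16°) = 0.173 / 0.5 = 0.346.
θ − 16° = arccos(√0.346) = 54.0°, giving θ ≈ 16 + 54.0 = 70.0°.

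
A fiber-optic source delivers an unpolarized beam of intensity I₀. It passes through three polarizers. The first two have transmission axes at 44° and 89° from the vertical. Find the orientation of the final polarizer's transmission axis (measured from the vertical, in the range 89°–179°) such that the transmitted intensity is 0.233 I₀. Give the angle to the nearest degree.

Unpolarized light through the first polarizer → I₁ = ½ I₀, now polarized at 44°.
I₂ = I₁ cos²(89° − 44°) = 0.5 I₀ · cos²(45°) = 0.25 I₀.
Need I₃/I₀ = 0.233, so cos²(θ − 89°) = 0.233 / 0.25 = 0.932.
θ − 89° = arccos(√0.932) = 15.1°, giving θ ≈ 89 + 15.1 = 104.1°.

θ ≈ 104°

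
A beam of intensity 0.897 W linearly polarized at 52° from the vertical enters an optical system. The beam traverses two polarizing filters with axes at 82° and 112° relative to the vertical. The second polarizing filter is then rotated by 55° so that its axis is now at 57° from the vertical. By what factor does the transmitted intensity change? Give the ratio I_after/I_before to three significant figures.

I_new/I_old ≈ 1.10

Before rotation:
I₁ = I₀ cos²(82° − 52°) = I₀ cos²(30°) = 0.75 I₀.
I₂ = I₁ cos²(112° − 82°) = 0.75 I₀ · cos²(30°) = 0.5625 I₀.
After rotation:
I₁ = I₀ cos²(82° − 52°) = I₀ cos²(30°) = 0.75 I₀.
I₂ = I₁ cos²(57° − 82°) = 0.75 I₀ · cos²(25°) = 0.616 I₀.
Ratio = 0.616 / 0.5625 = 1.095.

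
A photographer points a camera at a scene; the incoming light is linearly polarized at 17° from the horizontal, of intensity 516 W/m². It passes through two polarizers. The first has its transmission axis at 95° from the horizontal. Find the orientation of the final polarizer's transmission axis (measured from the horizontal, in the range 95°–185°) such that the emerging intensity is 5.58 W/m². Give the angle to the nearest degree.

I₁ = I₀ cos²(95° − 17°) = I₀ cos²(78°) = 0.04323 I₀.
Target fraction: 5.58 / 516 W/m² = 0.01081 of I₀.
Need I₂/I₀ = 0.01081, so cos²(θ − 95°) = 0.01081 / 0.04323 = 0.2502.
θ − 95° = arccos(√0.2502) = 60.0°, giving θ ≈ 95 + 60.0 = 155.0°.

θ ≈ 155°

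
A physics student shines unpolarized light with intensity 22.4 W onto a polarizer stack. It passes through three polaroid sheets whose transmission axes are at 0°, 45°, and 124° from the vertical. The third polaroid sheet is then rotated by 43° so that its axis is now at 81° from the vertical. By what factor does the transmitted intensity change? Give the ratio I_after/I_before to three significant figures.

I_new/I_old ≈ 18.0

Before rotation:
Unpolarized light through the first polarizer → I₁ = ½ I₀, now polarized at 0°.
I₂ = I₁ cos²(45° − 0°) = 0.5 I₀ · cos²(45°) = 0.25 I₀.
I₃ = I₂ cos²(124° − 45°) = 0.25 I₀ · cos²(79°) = 0.009102 I₀.
After rotation:
Unpolarized light through the first polarizer → I₁ = ½ I₀, now polarized at 0°.
I₂ = I₁ cos²(45° − 0°) = 0.5 I₀ · cos²(45°) = 0.25 I₀.
I₃ = I₂ cos²(81° − 45°) = 0.25 I₀ · cos²(36°) = 0.1636 I₀.
Ratio = 0.1636 / 0.009102 = 17.98.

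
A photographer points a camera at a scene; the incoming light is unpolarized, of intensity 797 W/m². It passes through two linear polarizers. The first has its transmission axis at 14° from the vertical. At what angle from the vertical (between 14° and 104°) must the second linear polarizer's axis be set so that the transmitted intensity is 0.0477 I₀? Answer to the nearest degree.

θ ≈ 86°

Unpolarized light through the first polarizer → I₁ = ½ I₀, now polarized at 14°.
Need I₂/I₀ = 0.0477, so cos²(θ − 14°) = 0.0477 / 0.5 = 0.0954.
θ − 14° = arccos(√0.0954) = 72.0°, giving θ ≈ 14 + 72.0 = 86.0°.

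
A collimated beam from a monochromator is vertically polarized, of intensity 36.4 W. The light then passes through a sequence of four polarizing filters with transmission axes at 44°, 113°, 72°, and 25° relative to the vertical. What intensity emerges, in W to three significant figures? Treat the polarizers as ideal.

By Malus's law, I₁ = 36.4 W · cos²(44°) = 18.84 W.
I₂ = I₁ · cos²(69°) = 18.84 · 0.1284 = 2.419 W.
I₃ = I₂ · cos²(41°) = 2.419 · 0.5696 = 1.378 W.
I₄ = I₃ · cos²(47°) = 1.378 · 0.4651 = 0.6408 W.

I ≈ 0.641 W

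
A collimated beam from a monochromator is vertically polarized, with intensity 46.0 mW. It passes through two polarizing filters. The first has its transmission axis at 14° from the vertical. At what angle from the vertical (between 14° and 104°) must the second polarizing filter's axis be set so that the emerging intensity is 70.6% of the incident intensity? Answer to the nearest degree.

θ ≈ 44°

I₁ = I₀ cos²(14° − 0°) = I₀ cos²(14°) = 0.9415 I₀.
Need I₂/I₀ = 0.706, so cos²(θ − 14°) = 0.706 / 0.9415 = 0.7499.
θ − 14° = arccos(√0.7499) = 30.0°, giving θ ≈ 14 + 30.0 = 44.0°.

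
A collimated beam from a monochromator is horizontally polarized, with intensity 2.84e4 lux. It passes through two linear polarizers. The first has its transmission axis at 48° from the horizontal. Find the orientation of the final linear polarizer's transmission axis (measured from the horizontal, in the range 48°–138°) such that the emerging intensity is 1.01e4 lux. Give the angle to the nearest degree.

θ ≈ 75°

I₁ = I₀ cos²(48° − 0°) = I₀ cos²(48°) = 0.4477 I₀.
Target fraction: 1.01e4 / 2.84e4 lux = 0.3556 of I₀.
Need I₂/I₀ = 0.3556, so cos²(θ − 48°) = 0.3556 / 0.4477 = 0.7943.
θ − 48° = arccos(√0.7943) = 27.0°, giving θ ≈ 48 + 27.0 = 75.0°.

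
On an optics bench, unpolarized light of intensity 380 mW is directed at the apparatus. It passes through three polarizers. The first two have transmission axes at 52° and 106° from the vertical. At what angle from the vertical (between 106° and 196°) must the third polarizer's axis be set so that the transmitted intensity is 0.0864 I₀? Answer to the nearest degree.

Unpolarized light through the first polarizer → I₁ = ½ I₀, now polarized at 52°.
I₂ = I₁ cos²(106° − 52°) = 0.5 I₀ · cos²(54°) = 0.1727 I₀.
Need I₃/I₀ = 0.0864, so cos²(θ − 106°) = 0.0864 / 0.1727 = 0.5002.
θ − 106° = arccos(√0.5002) = 45.0°, giving θ ≈ 106 + 45.0 = 151.0°.

θ ≈ 151°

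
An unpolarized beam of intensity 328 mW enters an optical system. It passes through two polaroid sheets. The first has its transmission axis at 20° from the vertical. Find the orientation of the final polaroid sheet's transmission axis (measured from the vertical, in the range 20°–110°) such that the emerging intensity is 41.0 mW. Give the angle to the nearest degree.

θ ≈ 80°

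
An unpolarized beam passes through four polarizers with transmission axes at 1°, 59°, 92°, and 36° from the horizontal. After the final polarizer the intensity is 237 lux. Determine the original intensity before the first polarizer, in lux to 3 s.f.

Unpolarized light through the first polarizer → I₁ = ½ I₀, now polarized at 1°.
I₂ = I₁ cos²(59° − 1°) = 0.5 I₀ · cos²(58°) = 0.1404 I₀.
I₃ = I₂ cos²(92° − 59°) = 0.1404 I₀ · cos²(33°) = 0.09876 I₀.
I₄ = I₃ cos²(36° − 92°) = 0.09876 I₀ · cos²(56°) = 0.03088 I₀.
So 237 lux = 0.03088 I₀, giving I₀ = 237/0.03088 = 7675 lux.

I₀ ≈ 7670 lux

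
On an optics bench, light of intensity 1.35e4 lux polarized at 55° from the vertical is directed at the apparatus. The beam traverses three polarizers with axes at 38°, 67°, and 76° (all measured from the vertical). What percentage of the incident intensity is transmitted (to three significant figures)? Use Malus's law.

≈ 68.2%

By Malus's law, I₁ = 1.35e4 lux · cos²(17°) = 1.235e+04 lux.
I₂ = I₁ · cos²(29°) = 1.235e+04 · 0.765 = 9444 lux.
I₃ = I₂ · cos²(9°) = 9444 · 0.9755 = 9213 lux.
That is 68.25% of the incident intensity.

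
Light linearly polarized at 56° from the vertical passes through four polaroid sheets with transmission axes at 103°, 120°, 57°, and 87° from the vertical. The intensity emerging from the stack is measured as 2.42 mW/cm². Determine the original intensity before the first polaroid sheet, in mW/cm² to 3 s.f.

I₀ ≈ 36.8 mW/cm²

By Malus's law, I₁ = I₀ cos²(103° − 56°) = I₀ cos²(47°) = 0.4651 I₀.
I₂ = I₁ cos²(120° − 103°) = 0.4651 I₀ · cos²(17°) = 0.4254 I₀.
I₃ = I₂ cos²(57° − 120°) = 0.4254 I₀ · cos²(63°) = 0.08767 I₀.
I₄ = I₃ cos²(87° − 57°) = 0.08767 I₀ · cos²(30°) = 0.06575 I₀.
So 2.42 mW/cm² = 0.06575 I₀, giving I₀ = 2.42/0.06575 = 36.8 mW/cm².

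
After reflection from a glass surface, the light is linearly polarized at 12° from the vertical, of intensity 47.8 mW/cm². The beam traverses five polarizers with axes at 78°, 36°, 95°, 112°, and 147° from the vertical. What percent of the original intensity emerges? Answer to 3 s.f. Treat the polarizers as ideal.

I₁ = 47.8 mW/cm² · cos²(66°) = 7.908 mW/cm².
I₂ = I₁ · cos²(42°) = 7.908 · 0.5523 = 4.367 mW/cm².
I₃ = I₂ · cos²(59°) = 4.367 · 0.2653 = 1.158 mW/cm².
I₄ = I₃ · cos²(17°) = 1.158 · 0.9145 = 1.059 mW/cm².
I₅ = I₄ · cos²(35°) = 1.059 · 0.671 = 0.7109 mW/cm².
That is 1.487% of the incident intensity.

≈ 1.49%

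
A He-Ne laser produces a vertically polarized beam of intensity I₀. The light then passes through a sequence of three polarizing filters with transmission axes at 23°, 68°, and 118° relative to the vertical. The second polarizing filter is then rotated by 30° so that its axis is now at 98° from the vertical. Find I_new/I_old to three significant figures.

I_new/I_old ≈ 0.286

Before rotation:
By Malus's law, I₁ = I₀ cos²(23° − 0°) = I₀ cos²(23°) = 0.8473 I₀.
I₂ = I₁ cos²(68° − 23°) = 0.8473 I₀ · cos²(45°) = 0.4237 I₀.
I₃ = I₂ cos²(118° − 68°) = 0.4237 I₀ · cos²(50°) = 0.175 I₀.
After rotation:
I₁ = I₀ cos²(23° − 0°) = I₀ cos²(23°) = 0.8473 I₀.
I₂ = I₁ cos²(98° − 23°) = 0.8473 I₀ · cos²(75°) = 0.05676 I₀.
I₃ = I₂ cos²(118° − 98°) = 0.05676 I₀ · cos²(20°) = 0.05012 I₀.
Ratio = 0.05012 / 0.175 = 0.2863.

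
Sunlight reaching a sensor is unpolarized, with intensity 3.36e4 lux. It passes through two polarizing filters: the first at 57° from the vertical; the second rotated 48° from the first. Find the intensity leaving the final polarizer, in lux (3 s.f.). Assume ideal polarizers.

Unpolarized light through the first polarizer → I₁ = 3.36e4 lux/2 = 1.68e+04 lux, polarized at 57°.
I₂ = I₁ · cos²(48°) = 1.68e+04 · 0.4477 = 7522 lux.

I ≈ 7520 lux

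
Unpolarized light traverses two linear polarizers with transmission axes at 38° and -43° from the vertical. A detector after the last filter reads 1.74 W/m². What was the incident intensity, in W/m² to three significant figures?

I₀ ≈ 142 W/m²

Unpolarized light through the first polarizer → I₁ = ½ I₀, now polarized at 38°.
I₂ = I₁ cos²(-43° − 38°) = 0.5 I₀ · cos²(81°) = 0.01224 I₀.
So 1.74 W/m² = 0.01224 I₀, giving I₀ = 1.74/0.01224 = 142.2 W/m².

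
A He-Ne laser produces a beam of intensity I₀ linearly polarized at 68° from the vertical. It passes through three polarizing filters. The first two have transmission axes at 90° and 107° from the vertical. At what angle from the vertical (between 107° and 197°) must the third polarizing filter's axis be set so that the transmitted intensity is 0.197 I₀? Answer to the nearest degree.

θ ≈ 167°

I₁ = I₀ cos²(90° − 68°) = I₀ cos²(22°) = 0.8597 I₀.
I₂ = I₁ cos²(107° − 90°) = 0.8597 I₀ · cos²(17°) = 0.7862 I₀.
Need I₃/I₀ = 0.197, so cos²(θ − 107°) = 0.197 / 0.7862 = 0.2506.
θ − 107° = arccos(√0.2506) = 60.0°, giving θ ≈ 107 + 60.0 = 167.0°.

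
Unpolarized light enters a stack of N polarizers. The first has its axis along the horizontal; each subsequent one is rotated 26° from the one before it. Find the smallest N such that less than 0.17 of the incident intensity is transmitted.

First polarizer halves the unpolarized light: factor 1/2.
Each further stage multiplies by cos²(26°) = 0.8078.
After N polarizers: T = 0.5·0.8078^(N−1). Require T < 0.17 ⇒ N−1 > ln(0.17/0.5)/ln(0.8078) = 5.06, so N−1 ≥ 6 and N = 7.
Check: N=7 gives T = 0.139 < 0.17; N=6 gives T = 0.172.

N = 7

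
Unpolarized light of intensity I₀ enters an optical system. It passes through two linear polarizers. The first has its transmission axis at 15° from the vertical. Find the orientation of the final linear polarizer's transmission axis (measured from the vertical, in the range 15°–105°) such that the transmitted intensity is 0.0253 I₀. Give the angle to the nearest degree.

θ ≈ 92°

Unpolarized light through the first polarizer → I₁ = ½ I₀, now polarized at 15°.
Need I₂/I₀ = 0.0253, so cos²(θ − 15°) = 0.0253 / 0.5 = 0.0506.
θ − 15° = arccos(√0.0506) = 77.0°, giving θ ≈ 15 + 77.0 = 92.0°.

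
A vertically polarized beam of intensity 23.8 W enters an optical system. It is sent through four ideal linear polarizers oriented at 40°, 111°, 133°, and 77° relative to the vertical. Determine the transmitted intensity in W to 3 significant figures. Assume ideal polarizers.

I₁ = 23.8 W · cos²(40°) = 13.97 W.
I₂ = I₁ · cos²(71°) = 13.97 · 0.106 = 1.48 W.
I₃ = I₂ · cos²(22°) = 1.48 · 0.8597 = 1.273 W.
I₄ = I₃ · cos²(56°) = 1.273 · 0.3127 = 0.3979 W.

I ≈ 0.398 W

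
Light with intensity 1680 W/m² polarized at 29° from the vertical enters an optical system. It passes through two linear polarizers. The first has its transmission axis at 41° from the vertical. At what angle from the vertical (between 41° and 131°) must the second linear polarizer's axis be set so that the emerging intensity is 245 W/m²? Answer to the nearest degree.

θ ≈ 108°

I₁ = I₀ cos²(41° − 29°) = I₀ cos²(12°) = 0.9568 I₀.
Target fraction: 245 / 1680 W/m² = 0.1458 of I₀.
Need I₂/I₀ = 0.1458, so cos²(θ − 41°) = 0.1458 / 0.9568 = 0.1524.
θ − 41° = arccos(√0.1524) = 67.0°, giving θ ≈ 41 + 67.0 = 108.0°.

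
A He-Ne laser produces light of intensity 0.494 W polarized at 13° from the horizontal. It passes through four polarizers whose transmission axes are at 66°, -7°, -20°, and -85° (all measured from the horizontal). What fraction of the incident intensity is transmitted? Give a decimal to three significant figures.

By Malus's law, I₁ = 0.494 W · cos²(53°) = 0.1789 W.
I₂ = I₁ · cos²(73°) = 0.1789 · 0.08548 = 0.01529 W.
I₃ = I₂ · cos²(13°) = 0.01529 · 0.9494 = 0.01452 W.
I₄ = I₃ · cos²(65°) = 0.01452 · 0.1786 = 0.002593 W.
Transmitted fraction = 0.00525.

I/I₀ ≈ 0.00525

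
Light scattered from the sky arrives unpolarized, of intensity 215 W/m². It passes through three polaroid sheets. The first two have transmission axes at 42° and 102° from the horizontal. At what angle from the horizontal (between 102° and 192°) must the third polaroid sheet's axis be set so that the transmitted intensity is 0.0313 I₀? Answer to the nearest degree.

Unpolarized light through the first polarizer → I₁ = ½ I₀, now polarized at 42°.
I₂ = I₁ cos²(102° − 42°) = 0.5 I₀ · cos²(60°) = 0.125 I₀.
Need I₃/I₀ = 0.0313, so cos²(θ − 102°) = 0.0313 / 0.125 = 0.2504.
θ − 102° = arccos(√0.2504) = 60.0°, giving θ ≈ 102 + 60.0 = 162.0°.

θ ≈ 162°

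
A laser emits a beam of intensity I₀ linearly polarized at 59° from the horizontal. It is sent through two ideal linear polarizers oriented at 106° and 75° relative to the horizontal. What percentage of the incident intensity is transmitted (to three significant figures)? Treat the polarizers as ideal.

≈ 34.2%

I₁ = I₀ cos²(106° − 59°) = I₀ cos²(47°) = 0.4651 I₀.
I₂ = I₁ cos²(75° − 106°) = 0.4651 I₀ · cos²(31°) = 0.3417 I₀.
That is 34.17% of the incident intensity.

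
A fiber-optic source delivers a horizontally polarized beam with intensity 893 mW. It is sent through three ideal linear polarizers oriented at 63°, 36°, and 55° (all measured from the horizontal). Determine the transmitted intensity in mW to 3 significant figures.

I₁ = 893 mW · cos²(63°) = 184.1 mW.
I₂ = I₁ · cos²(27°) = 184.1 · 0.7939 = 146.1 mW.
I₃ = I₂ · cos²(19°) = 146.1 · 0.894 = 130.6 mW.

I ≈ 131 mW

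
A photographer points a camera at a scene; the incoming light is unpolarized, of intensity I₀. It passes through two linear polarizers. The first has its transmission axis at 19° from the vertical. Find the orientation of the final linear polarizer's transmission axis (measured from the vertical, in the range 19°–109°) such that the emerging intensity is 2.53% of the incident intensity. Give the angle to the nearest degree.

Unpolarized light through the first polarizer → I₁ = ½ I₀, now polarized at 19°.
Need I₂/I₀ = 0.0253, so cos²(θ − 19°) = 0.0253 / 0.5 = 0.0506.
θ − 19° = arccos(√0.0506) = 77.0°, giving θ ≈ 19 + 77.0 = 96.0°.

θ ≈ 96°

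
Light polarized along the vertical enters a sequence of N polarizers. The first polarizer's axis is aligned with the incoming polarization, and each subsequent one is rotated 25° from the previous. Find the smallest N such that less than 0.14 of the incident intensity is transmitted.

N = 11

First polarizer is aligned with the polarization: full transmission.
Each further stage multiplies by cos²(25°) = 0.8214.
After N polarizers: T = 0.8214^(N−1). Require T < 0.14 ⇒ N−1 > ln(0.14)/ln(0.8214) = 9.99, so N−1 ≥ 10 and N = 11.
Check: N=11 gives T = 0.1398 < 0.14; N=10 gives T = 0.1702.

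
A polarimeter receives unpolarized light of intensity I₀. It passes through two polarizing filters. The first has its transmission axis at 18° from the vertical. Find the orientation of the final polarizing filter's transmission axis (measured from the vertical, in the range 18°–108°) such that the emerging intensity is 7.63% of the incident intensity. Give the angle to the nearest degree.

θ ≈ 85°

Unpolarized light through the first polarizer → I₁ = ½ I₀, now polarized at 18°.
Need I₂/I₀ = 0.0763, so cos²(θ − 18°) = 0.0763 / 0.5 = 0.1526.
θ − 18° = arccos(√0.1526) = 67.0°, giving θ ≈ 18 + 67.0 = 85.0°.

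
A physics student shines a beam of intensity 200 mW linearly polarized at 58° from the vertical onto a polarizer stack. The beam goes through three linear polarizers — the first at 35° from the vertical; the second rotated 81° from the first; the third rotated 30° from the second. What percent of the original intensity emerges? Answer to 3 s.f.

≈ 1.56%

By Malus's law, I₁ = 200 mW · cos²(23°) = 169.5 mW.
I₂ = I₁ · cos²(81°) = 169.5 · 0.02447 = 4.147 mW.
I₃ = I₂ · cos²(30°) = 4.147 · 0.75 = 3.11 mW.
That is 1.555% of the incident intensity.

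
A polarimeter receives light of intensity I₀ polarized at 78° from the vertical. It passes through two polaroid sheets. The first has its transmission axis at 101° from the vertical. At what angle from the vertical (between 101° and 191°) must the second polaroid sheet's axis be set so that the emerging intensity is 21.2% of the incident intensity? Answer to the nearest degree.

θ ≈ 161°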